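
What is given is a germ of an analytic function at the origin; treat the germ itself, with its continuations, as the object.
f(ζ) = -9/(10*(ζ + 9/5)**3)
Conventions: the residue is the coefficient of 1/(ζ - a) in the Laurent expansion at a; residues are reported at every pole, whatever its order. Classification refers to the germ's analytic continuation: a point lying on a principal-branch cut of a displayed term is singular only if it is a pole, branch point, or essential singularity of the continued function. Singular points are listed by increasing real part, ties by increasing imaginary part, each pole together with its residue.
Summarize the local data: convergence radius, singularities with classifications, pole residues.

Denominator factor (ζ + 9/5)^3: pole of order 3 at -9/5, modulus 9/5.
The radius of convergence is the smallest modulus among the singular points: 9/5.
At the order-3 pole -9/5 set g(ζ) = (ζ - (-9/5))^3*f(ζ) = -9/10.
Order-3 pole: residue = g''(a)/2; g''(-9/5) = 0, so the residue is 0.

Radius of convergence at 0: 9/5.
At -9/5: a pole of order 3; residue 0.


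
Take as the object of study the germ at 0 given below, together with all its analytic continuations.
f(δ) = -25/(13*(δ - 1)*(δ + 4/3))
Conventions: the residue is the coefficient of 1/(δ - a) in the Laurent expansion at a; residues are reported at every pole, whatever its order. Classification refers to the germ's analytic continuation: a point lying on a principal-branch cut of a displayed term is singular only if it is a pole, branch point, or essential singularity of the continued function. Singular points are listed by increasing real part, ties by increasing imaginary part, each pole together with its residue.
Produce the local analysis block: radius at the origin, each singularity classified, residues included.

Denominator factor (δ - 1): pole of order 1 at 1, modulus 1.
Denominator factor (δ + 4/3): pole of order 1 at -4/3, modulus 4/3.
The radius of convergence is the smallest modulus among the singular points: 1.
At the order-1 pole -4/3 set g(δ) = (δ - (-4/3))*f(δ) = -25/(13*(δ - 1)).
Simple pole: residue = g(a) at a = -4/3, which is 75/91.
At the order-1 pole 1 set g(δ) = (δ - (1))*f(δ) = -25/(13*(δ + 4/3)).
Simple pole: residue = g(a) at a = 1, which is -75/91.
List the singular points by increasing real part (a conjugate pair: the negative imaginary part first).

Radius of convergence at 0: 1.
At -4/3: a pole of order 1; residue 75/91.
At 1: a pole of order 1; residue -75/91.


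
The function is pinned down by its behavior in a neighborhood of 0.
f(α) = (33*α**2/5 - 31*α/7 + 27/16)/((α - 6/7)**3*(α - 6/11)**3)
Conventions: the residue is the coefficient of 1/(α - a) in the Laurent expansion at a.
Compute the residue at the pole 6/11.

At the order-3 pole 6/11 set g(α) = (α - (6/11))^3*f(α) = (33*α**2/5 - 31*α/7 + 27/16)/(α - 6/7)**3.
Order-3 pole: residue = g''(a)/2; g''(6/11) = -42690857363/5898240, so the residue is -42690857363/11796480.

The residue is -42690857363/11796480.


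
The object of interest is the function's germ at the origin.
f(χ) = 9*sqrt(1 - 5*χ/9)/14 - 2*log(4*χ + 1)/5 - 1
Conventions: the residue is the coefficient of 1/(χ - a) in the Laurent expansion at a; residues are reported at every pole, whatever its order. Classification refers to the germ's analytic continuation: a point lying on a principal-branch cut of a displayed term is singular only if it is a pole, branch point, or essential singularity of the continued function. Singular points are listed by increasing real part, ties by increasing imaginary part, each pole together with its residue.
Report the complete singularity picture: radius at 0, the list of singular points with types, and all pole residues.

Radius of convergence at 0: 1/4.
At -1/4: a logarithmic branch point.
At 9/5: an algebraic (square-root) branch point.

Branch term (9/14)*sqrt(1 - χ/(9/5)): its argument vanishes at χ = 9/5, a square-root branch point, modulus 9/5.
Branch term (-2/5)*log(1 - χ/(-1/4)): its argument vanishes at χ = -1/4, a logarithmic branch point, modulus 1/4.
The radius of convergence is the smallest modulus among the singular points: 1/4.
List the singular points by increasing real part (a conjugate pair: the negative imaginary part first).


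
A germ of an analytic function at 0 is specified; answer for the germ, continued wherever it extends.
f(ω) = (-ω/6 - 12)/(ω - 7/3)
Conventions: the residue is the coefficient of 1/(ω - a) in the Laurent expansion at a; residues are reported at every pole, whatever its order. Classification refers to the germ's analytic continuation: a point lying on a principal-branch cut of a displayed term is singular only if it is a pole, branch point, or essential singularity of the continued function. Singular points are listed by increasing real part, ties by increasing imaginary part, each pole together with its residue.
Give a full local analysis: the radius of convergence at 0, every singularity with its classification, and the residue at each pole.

Denominator factor (ω - 7/3): pole of order 1 at 7/3, modulus 7/3.
The radius of convergence is the smallest modulus among the singular points: 7/3.
At the order-1 pole 7/3 set g(ω) = (ω - (7/3))*f(ω) = -ω/6 - 12.
Simple pole: residue = g(a) at a = 7/3, which is -223/18.

Radius of convergence at 0: 7/3.
At 7/3: a pole of order 1; residue -223/18.


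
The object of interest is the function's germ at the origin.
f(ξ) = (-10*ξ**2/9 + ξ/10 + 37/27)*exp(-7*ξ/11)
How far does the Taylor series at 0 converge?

The radius of convergence is infinite.

The factor exp(-7*ξ/11) is entire and contributes no finite singular point.
The polynomial part has no poles.
No finite singular points: the Taylor series at 0 converges everywhere.


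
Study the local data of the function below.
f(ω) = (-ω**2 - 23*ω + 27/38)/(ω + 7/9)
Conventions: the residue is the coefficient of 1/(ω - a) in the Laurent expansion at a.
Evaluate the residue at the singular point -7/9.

The residue is 55387/3078.

At the order-1 pole -7/9 set g(ω) = (ω - (-7/9))*f(ω) = -ω**2 - 23*ω + 27/38.
Simple pole: residue = g(a) at a = -7/9, which is 55387/3078.


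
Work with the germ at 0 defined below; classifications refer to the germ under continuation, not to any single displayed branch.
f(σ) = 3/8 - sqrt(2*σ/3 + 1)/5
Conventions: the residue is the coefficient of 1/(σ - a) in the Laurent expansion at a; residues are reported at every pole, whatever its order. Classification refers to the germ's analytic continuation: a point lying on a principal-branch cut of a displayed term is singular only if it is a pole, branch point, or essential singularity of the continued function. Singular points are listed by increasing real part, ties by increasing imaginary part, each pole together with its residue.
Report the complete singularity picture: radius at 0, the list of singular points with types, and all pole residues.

Radius of convergence at 0: 3/2.
At -3/2: an algebraic (square-root) branch point.

Branch term (-1/5)*sqrt(1 - σ/(-3/2)): its argument vanishes at σ = -3/2, a square-root branch point, modulus 3/2.
The radius of convergence is the smallest modulus among the singular points: 3/2.


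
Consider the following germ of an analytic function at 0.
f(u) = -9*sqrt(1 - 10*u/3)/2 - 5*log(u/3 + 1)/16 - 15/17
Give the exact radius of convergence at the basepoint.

The radius of convergence is 3/10.

Branch term (-9/2)*sqrt(1 - u/(3/10)): its argument vanishes at u = 3/10, a square-root branch point, modulus 3/10.
Branch term (-5/16)*log(1 - u/(-3)): its argument vanishes at u = -3, a logarithmic branch point, modulus 3.
The radius of convergence is the smallest modulus among the singular points: 3/10.


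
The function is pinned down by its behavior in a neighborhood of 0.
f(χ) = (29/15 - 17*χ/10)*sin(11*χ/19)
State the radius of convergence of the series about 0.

The factor sin(11*χ/19) is entire and contributes no finite singular point.
The polynomial part has no poles.
No finite singular points: the Taylor series at 0 converges everywhere.

The radius of convergence is infinite.


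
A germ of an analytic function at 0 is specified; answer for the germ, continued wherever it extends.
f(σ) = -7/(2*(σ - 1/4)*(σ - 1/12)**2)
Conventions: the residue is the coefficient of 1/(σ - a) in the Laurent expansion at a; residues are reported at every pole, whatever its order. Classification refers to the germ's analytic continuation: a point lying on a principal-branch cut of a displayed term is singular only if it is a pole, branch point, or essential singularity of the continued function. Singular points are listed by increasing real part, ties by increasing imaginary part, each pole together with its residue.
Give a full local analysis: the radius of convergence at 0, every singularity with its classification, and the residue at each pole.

Denominator factor (σ - 1/12)^2: pole of order 2 at 1/12, modulus 1/12.
Denominator factor (σ - 1/4): pole of order 1 at 1/4, modulus 1/4.
The radius of convergence is the smallest modulus among the singular points: 1/12.
At the order-2 pole 1/12 set g(σ) = (σ - (1/12))^2*f(σ) = -7/(2*(σ - 1/4)).
Order-2 pole: residue = g'(a); g'(1/12) = 126, so the residue is 126.
At the order-1 pole 1/4 set g(σ) = (σ - (1/4))*f(σ) = -7/(2*(σ - 1/12)**2).
Simple pole: residue = g(a) at a = 1/4, which is -126.
List the singular points by increasing real part (a conjugate pair: the negative imaginary part first).

Radius of convergence at 0: 1/12.
At 1/12: a pole of order 2; residue 126.
At 1/4: a pole of order 1; residue -126.


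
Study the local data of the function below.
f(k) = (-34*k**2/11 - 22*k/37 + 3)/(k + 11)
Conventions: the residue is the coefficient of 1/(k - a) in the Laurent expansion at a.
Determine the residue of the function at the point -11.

At the order-1 pole -11 set g(k) = (k - (-11))*f(k) = -34*k**2/11 - 22*k/37 + 3.
Simple pole: residue = g(a) at a = -11, which is -13485/37.

The residue is -13485/37.


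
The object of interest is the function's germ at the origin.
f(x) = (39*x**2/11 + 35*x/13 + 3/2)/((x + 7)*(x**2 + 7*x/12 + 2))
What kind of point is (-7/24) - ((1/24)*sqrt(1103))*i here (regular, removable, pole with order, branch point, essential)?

The point is a pole of order 1.

The denominator factor x**2 + 7*x/12 + 2 vanishes at (-7/24) - ((1/24)*sqrt(1103))*i and appears to the power 1; the numerator there equals (-26417/4576) - ((119/4576)*sqrt(1103))*i, nonzero, and no other factor vanishes.
Hence a pole whose order is the multiplicity, 1.


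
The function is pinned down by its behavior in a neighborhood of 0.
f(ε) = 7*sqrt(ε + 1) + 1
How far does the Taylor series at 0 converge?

The radius of convergence is 1.

Branch term (7)*sqrt(1 - ε/(-1)): its argument vanishes at ε = -1, a square-root branch point, modulus 1.
The radius of convergence is the smallest modulus among the singular points: 1.


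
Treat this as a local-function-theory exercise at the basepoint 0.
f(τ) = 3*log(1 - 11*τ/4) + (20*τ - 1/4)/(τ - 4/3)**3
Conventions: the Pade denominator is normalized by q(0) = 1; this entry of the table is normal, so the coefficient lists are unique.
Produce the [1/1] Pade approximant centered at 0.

Taylor coefficients needed (expand at 0): a_0 = 27/256, a_1 = -16845/1024, a_2 = -61383/2048.
Write the denominator as Q(τ) = 1 + q1*τ. Requiring Q*f - P = O(τ^3) with deg P <= 1 kills the coefficients of τ^2..τ^2 in Q*f:
  τ^2: a_2 + q1*a_1 = 0, i.e. -61383/2048 + (-16845/1024)*q1 = 0.
Solving this linear system: q1 = -20461/11230.
The numerator is Q*f truncated at degree 1: P0 = a_0 = 27/256; P1 = a_1 + q1*a_0 = -95689569/5749760.

The Pade approximant has numerator coefficients [27/256, -95689569/5749760]; denominator coefficients [1, -20461/11230].


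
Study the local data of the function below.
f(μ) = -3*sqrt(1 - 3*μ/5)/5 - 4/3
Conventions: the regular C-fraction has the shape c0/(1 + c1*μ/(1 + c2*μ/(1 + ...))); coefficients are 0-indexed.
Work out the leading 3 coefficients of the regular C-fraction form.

The regular C-fraction coefficients are [-29/15, 27/290, -141/580].

Taylor coefficients (expand at 0): a_0 = -29/15, a_1 = 9/50, a_2 = 27/1000.
c0 = a_0 = -29/15. Peel one level at a time: if S = 1 + c*μ/S' with S'(0) = 1, then c is the μ-coefficient of S and S' = c*μ/(S - 1).
S_1 = c0/f = 1 + (27/290)*μ + (3807/168200)*μ^2 + ...; c1 = 27/290.
S_2 = c1*μ/(S_1 - 1) = 1 + (-141/580)*μ + ...; c2 = -141/580.


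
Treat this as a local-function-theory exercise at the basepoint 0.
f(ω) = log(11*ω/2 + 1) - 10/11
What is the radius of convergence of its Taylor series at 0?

The radius of convergence is 2/11.

Branch term (1)*log(1 - ω/(-2/11)): its argument vanishes at ω = -2/11, a logarithmic branch point, modulus 2/11.
The radius of convergence is the smallest modulus among the singular points: 2/11.


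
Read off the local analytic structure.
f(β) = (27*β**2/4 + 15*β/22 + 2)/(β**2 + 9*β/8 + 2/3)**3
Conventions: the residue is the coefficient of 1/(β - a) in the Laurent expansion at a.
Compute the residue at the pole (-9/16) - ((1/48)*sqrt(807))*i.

The residue is ((88373376/214116199)*sqrt(807))*i.

The factor β**2 + 9*β/8 + 2/3 splits as (β - a)(β - a') with a = (-9/16) - ((1/48)*sqrt(807))*i, a' = (-9/16) + ((1/48)*sqrt(807))*i. At the order-3 pole a set g(β) = (β - a)^3*f(β) = [27*β**2/4 + 15*β/22 + 2] / (β - a')^3.
Order-3 pole: residue = g''(a)/2; g''((-9/16) - ((1/48)*sqrt(807))*i) = ((176746752/214116199)*sqrt(807))*i, so the residue is ((88373376/214116199)*sqrt(807))*i.


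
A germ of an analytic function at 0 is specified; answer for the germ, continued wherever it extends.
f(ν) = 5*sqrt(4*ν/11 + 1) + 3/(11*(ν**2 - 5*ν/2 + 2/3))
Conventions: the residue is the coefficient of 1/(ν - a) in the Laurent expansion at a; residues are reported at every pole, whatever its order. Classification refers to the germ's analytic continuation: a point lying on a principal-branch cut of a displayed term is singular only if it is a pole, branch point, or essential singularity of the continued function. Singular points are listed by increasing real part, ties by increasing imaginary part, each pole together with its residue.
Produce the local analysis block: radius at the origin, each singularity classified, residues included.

Radius of convergence at 0: 5/4 - (1/12)*sqrt(129).
At -11/4: an algebraic (square-root) branch point.
At 5/4 - (1/12)*sqrt(129): a pole of order 1; residue -(6/473)*sqrt(129).
At 5/4 + (1/12)*sqrt(129): a pole of order 1; residue (6/473)*sqrt(129).

Denominator factor (ν**2 - 5*ν/2 + 2/3): discriminant 43/12, real irrational roots 5/4 + (1/12)*sqrt(129) and 5/4 - (1/12)*sqrt(129); poles of order 1, moduli 5/4 + (1/12)*sqrt(129) and 5/4 - (1/12)*sqrt(129).
Branch term (5)*sqrt(1 - ν/(-11/4)): its argument vanishes at ν = -11/4, a square-root branch point, modulus 11/4.
The radius of convergence is the smallest modulus among the singular points: 5/4 - (1/12)*sqrt(129).
The branch term is analytic at 5/4 - (1/12)*sqrt(129) and contributes nothing to the residue; only the rational part matters.
The factor ν**2 - 5*ν/2 + 2/3 splits as (ν - a)(ν - a') with a = 5/4 - (1/12)*sqrt(129), a' = 5/4 + (1/12)*sqrt(129). At the order-1 pole a set g(ν) = (ν - a)*(rational part) = [3/11] / (ν - a').
Simple pole: residue = g(a) at a = 5/4 - (1/12)*sqrt(129), which is -(6/473)*sqrt(129).
The branch term is analytic at 5/4 + (1/12)*sqrt(129) and contributes nothing to the residue; only the rational part matters.
The factor ν**2 - 5*ν/2 + 2/3 splits as (ν - a)(ν - a') with a = 5/4 + (1/12)*sqrt(129), a' = 5/4 - (1/12)*sqrt(129). At the order-1 pole a set g(ν) = (ν - a)*(rational part) = [3/11] / (ν - a').
Simple pole: residue = g(a) at a = 5/4 + (1/12)*sqrt(129), which is (6/473)*sqrt(129).
List the singular points by increasing real part (a conjugate pair: the negative imaginary part first).


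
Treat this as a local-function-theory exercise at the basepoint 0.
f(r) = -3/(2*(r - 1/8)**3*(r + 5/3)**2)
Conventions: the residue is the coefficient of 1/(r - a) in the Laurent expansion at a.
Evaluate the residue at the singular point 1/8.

The residue is -1492992/3418801.

At the order-3 pole 1/8 set g(r) = (r - (1/8))^3*f(r) = -3/(2*(r + 5/3)**2).
Order-3 pole: residue = g''(a)/2; g''(1/8) = -2985984/3418801, so the residue is -1492992/3418801.


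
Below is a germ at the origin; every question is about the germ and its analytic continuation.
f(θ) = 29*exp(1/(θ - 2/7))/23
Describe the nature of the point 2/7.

The exponent 1/(θ - (2/7)) has a pole at 2/7, so exp(1/(θ - (2/7))) takes every nonzero value near it: an essential singularity (not a pole of any order).

The point is an essential singularity.


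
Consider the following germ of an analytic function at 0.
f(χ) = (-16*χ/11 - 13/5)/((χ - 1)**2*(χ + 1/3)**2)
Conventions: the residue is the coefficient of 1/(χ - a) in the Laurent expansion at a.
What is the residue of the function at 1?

The residue is 4581/1760.

At the order-2 pole 1 set g(χ) = (χ - (1))^2*f(χ) = (-16*χ/11 - 13/5)/(χ + 1/3)**2.
Order-2 pole: residue = g'(a); g'(1) = 4581/1760, so the residue is 4581/1760.


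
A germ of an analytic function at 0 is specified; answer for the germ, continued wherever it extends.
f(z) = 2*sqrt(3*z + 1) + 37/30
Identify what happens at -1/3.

The term (2)*sqrt(1 - z/(-1/3)) has argument 1 - -1/3/(-1/3) = 0 at -1/3: a square-root (algebraic, two-sheeted) branch point; the remaining terms are analytic or single-valued there.

The point is an algebraic (square-root) branch point.


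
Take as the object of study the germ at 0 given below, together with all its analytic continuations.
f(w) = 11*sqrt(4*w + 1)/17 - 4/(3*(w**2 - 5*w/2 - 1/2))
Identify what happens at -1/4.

The point is an algebraic (square-root) branch point.

The term (11/17)*sqrt(1 - w/(-1/4)) has argument 1 - -1/4/(-1/4) = 0 at -1/4: a square-root (algebraic, two-sheeted) branch point; the remaining terms are analytic or single-valued there.


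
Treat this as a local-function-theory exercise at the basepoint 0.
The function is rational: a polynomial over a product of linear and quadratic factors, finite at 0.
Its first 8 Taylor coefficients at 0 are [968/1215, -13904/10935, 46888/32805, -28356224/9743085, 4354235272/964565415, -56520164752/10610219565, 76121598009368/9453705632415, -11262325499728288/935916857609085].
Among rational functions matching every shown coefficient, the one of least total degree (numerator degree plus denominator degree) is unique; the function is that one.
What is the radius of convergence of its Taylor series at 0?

The radius of convergence is 9/11.

No rational of total degree below 4 reproduces all 8 coefficients; solving the [0/4] Pade equations on them gives f(ω) = 2/(5*(ω + 9/11)**2*(ω**2 - 7*ω/11 + 3/4)), whose expansion matches every shown term.
Denominator factor (ω**2 - 7*ω/11 + 3/4): discriminant -314/121, complex-conjugate roots (7/22) + ((1/22)*sqrt(314))*i and (7/22) - ((1/22)*sqrt(314))*i; poles of order 1, moduli (1/2)*sqrt(3) and (1/2)*sqrt(3).
Denominator factor (ω + 9/11)^2: pole of order 2 at -9/11, modulus 9/11.
The radius of convergence is the smallest modulus among the singular points: 9/11.


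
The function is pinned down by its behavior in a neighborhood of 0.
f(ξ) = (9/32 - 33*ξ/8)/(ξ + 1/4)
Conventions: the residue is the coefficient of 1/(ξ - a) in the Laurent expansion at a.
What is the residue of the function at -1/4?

The residue is 21/16.

At the order-1 pole -1/4 set g(ξ) = (ξ - (-1/4))*f(ξ) = 9/32 - 33*ξ/8.
Simple pole: residue = g(a) at a = -1/4, which is 21/16.


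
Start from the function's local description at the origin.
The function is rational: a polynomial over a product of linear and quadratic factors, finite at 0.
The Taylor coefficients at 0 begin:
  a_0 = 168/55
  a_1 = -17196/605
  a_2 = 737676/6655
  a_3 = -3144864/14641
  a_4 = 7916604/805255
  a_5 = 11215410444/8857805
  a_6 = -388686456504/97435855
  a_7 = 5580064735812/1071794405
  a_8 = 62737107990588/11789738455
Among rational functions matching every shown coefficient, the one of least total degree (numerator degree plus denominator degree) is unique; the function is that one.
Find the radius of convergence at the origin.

The radius of convergence is 1/2.

No rational of total degree below 7 reproduces all 9 coefficients; solving the [1/6] Pade equations on them gives f(λ) = (7/30 - 3*λ/4)/((λ**2 + 7*λ/11 + 1/4)**2*(λ**2 + 11*λ/9 + 11/9)), whose expansion matches every shown term.
Denominator factor (λ**2 + 11*λ/9 + 11/9): discriminant -275/81, complex-conjugate roots (-11/18) + ((5/18)*sqrt(11))*i and (-11/18) - ((5/18)*sqrt(11))*i; poles of order 1, moduli (1/3)*sqrt(11) and (1/3)*sqrt(11).
Denominator factor (λ**2 + 7*λ/11 + 1/4)^2: discriminant -72/121, complex-conjugate roots (-7/22) + ((3/11)*sqrt(2))*i and (-7/22) - ((3/11)*sqrt(2))*i; poles of order 2, moduli 1/2 and 1/2.
The radius of convergence is the smallest modulus among the singular points: 1/2.


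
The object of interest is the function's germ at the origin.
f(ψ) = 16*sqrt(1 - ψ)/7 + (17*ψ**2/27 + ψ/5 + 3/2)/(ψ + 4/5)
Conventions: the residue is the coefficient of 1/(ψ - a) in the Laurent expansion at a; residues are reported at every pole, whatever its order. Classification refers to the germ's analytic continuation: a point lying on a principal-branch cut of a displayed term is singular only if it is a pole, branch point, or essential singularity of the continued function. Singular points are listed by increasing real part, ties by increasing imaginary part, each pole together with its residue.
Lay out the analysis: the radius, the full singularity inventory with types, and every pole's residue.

Radius of convergence at 0: 4/5.
At -4/5: a pole of order 1; residue 2353/1350.
At 1: an algebraic (square-root) branch point.

Denominator factor (ψ + 4/5): pole of order 1 at -4/5, modulus 4/5.
Branch term (16/7)*sqrt(1 - ψ/(1)): its argument vanishes at ψ = 1, a square-root branch point, modulus 1.
The radius of convergence is the smallest modulus among the singular points: 4/5.
The branch term is analytic at -4/5 and contributes nothing to the residue; only the rational part matters.
At the order-1 pole -4/5 set g(ψ) = (ψ - (-4/5))*(rational part) = 17*ψ**2/27 + ψ/5 + 3/2.
Simple pole: residue = g(a) at a = -4/5, which is 2353/1350.
List the singular points by increasing real part (a conjugate pair: the negative imaginary part first).


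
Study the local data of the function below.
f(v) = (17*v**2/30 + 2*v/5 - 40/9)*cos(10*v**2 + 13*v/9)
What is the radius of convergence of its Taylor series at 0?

The factor cos(10*v**2 + 13*v/9) is entire and contributes no finite singular point.
The polynomial part has no poles.
No finite singular points: the Taylor series at 0 converges everywhere.

The radius of convergence is infinite.


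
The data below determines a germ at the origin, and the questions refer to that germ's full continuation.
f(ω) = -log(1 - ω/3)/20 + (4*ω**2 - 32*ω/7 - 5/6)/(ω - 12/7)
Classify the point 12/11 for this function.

Denominator factors: ω - 12/7 = -48/77 at ω = 12/11 — none vanishes.
Branch term log(1 - ω/(3)): argument at 12/11 is 7/11, nonzero, so 12/11 is not its branch point (a point on a principal cut is still regular for the continued germ).
So the germ continues analytically to 12/11.

The point is a regular point.


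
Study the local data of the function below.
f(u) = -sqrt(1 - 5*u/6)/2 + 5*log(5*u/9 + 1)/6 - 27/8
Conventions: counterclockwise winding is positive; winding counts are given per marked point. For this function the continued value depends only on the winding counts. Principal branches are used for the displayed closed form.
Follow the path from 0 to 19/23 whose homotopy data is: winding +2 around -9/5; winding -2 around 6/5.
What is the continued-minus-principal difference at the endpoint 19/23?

The rational part is single-valued and drops out of the difference; each branch term changes only by its own monodromy.
(-1/2)*sqrt(1 - u/(6/5)): winding -2 is even, the square root returns to the same sheet, contribution 0.
(5/6)*log(1 - u/(-9/5)): each positive loop around -9/5 adds 2*pi*i to the log, so winding +2 contributes (5/6)*(2)*2*pi*i = (10/3)*pi*i.
Summing the contributions at u = 19/23 gives (10/3)*pi*i.

Continued minus principal equals (10/3)*pi*i.


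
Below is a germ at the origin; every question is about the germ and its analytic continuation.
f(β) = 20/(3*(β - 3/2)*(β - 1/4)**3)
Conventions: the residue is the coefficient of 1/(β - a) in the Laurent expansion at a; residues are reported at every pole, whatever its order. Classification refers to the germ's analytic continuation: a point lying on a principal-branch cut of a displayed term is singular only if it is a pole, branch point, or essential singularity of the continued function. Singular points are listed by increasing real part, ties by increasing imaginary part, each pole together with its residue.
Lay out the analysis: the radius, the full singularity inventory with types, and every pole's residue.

Denominator factor (β - 1/4)^3: pole of order 3 at 1/4, modulus 1/4.
Denominator factor (β - 3/2): pole of order 1 at 3/2, modulus 3/2.
The radius of convergence is the smallest modulus among the singular points: 1/4.
At the order-3 pole 1/4 set g(β) = (β - (1/4))^3*f(β) = 20/(3*(β - 3/2)).
Order-3 pole: residue = g''(a)/2; g''(1/4) = -512/75, so the residue is -256/75.
At the order-1 pole 3/2 set g(β) = (β - (3/2))*f(β) = 20/(3*(β - 1/4)**3).
Simple pole: residue = g(a) at a = 3/2, which is 256/75.
List the singular points by increasing real part (a conjugate pair: the negative imaginary part first).

Radius of convergence at 0: 1/4.
At 1/4: a pole of order 3; residue -256/75.
At 3/2: a pole of order 1; residue 256/75.


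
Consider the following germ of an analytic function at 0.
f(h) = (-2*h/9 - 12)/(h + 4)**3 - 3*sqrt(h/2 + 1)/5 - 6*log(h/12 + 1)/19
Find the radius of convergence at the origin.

Denominator factor (h + 4)^3: pole of order 3 at -4, modulus 4.
Branch term (-6/19)*log(1 - h/(-12)): its argument vanishes at h = -12, a logarithmic branch point, modulus 12.
Branch term (-3/5)*sqrt(1 - h/(-2)): its argument vanishes at h = -2, a square-root branch point, modulus 2.
The radius of convergence is the smallest modulus among the singular points: 2.

The radius of convergence is 2.


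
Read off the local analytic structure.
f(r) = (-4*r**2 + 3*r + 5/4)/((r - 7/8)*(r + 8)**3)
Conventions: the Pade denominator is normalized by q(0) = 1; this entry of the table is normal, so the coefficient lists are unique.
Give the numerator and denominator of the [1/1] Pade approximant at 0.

The Pade approximant has numerator coefficients [-5/1792, -116717/12716032]; denominator coefficients [1, 3025/24836].

Taylor coefficients needed (expand at 0): a_0 = -5/1792, a_1 = -887/100352, a_2 = 3025/2809856.
Write the denominator as Q(r) = 1 + q1*r. Requiring Q*f - P = O(r^3) with deg P <= 1 kills the coefficients of r^2..r^2 in Q*f:
  r^2: a_2 + q1*a_1 = 0, i.e. 3025/2809856 + (-887/100352)*q1 = 0.
Solving this linear system: q1 = 3025/24836.
The numerator is Q*f truncated at degree 1: P0 = a_0 = -5/1792; P1 = a_1 + q1*a_0 = -116717/12716032.


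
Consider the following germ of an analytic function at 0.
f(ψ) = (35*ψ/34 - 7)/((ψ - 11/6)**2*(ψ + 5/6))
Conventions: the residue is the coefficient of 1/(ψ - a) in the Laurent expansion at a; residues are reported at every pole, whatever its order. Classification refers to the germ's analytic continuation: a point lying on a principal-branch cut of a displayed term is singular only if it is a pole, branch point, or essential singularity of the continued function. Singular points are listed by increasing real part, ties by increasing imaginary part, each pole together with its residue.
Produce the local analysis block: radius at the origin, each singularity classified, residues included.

Radius of convergence at 0: 5/6.
At -5/6: a pole of order 1; residue -4809/4352.
At 11/6: a pole of order 2; residue 4809/4352.

Denominator factor (ψ - 11/6)^2: pole of order 2 at 11/6, modulus 11/6.
Denominator factor (ψ + 5/6): pole of order 1 at -5/6, modulus 5/6.
The radius of convergence is the smallest modulus among the singular points: 5/6.
At the order-1 pole -5/6 set g(ψ) = (ψ - (-5/6))*f(ψ) = (35*ψ/34 - 7)/(ψ - 11/6)**2.
Simple pole: residue = g(a) at a = -5/6, which is -4809/4352.
At the order-2 pole 11/6 set g(ψ) = (ψ - (11/6))^2*f(ψ) = (35*ψ/34 - 7)/(ψ + 5/6).
Order-2 pole: residue = g'(a); g'(11/6) = 4809/4352, so the residue is 4809/4352.
List the singular points by increasing real part (a conjugate pair: the negative imaginary part first).


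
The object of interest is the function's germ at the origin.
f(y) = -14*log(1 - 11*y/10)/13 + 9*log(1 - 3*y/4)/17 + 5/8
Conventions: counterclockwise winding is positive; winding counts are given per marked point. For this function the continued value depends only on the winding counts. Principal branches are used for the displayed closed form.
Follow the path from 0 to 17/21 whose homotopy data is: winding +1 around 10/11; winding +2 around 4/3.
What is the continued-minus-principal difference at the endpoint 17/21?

Continued minus principal equals -(8/221)*pi*i.

The rational part is single-valued and drops out of the difference; each branch term changes only by its own monodromy.
(9/17)*log(1 - y/(4/3)): each positive loop around 4/3 adds 2*pi*i to the log, so winding +2 contributes (9/17)*(2)*2*pi*i = (36/17)*pi*i.
(-14/13)*log(1 - y/(10/11)): each positive loop around 10/11 adds 2*pi*i to the log, so winding +1 contributes (-14/13)*(1)*2*pi*i = -(28/13)*pi*i.
Summing the contributions at y = 17/21 gives -(8/221)*pi*i.


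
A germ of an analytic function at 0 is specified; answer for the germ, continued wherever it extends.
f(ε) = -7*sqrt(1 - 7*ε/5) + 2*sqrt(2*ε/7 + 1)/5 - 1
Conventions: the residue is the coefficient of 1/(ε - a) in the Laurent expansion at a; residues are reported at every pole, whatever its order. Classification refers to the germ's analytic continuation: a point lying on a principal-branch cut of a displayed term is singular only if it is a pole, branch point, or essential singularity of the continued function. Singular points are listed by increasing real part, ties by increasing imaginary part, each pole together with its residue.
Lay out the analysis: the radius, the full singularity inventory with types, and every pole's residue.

Radius of convergence at 0: 5/7.
At -7/2: an algebraic (square-root) branch point.
At 5/7: an algebraic (square-root) branch point.

Branch term (2/5)*sqrt(1 - ε/(-7/2)): its argument vanishes at ε = -7/2, a square-root branch point, modulus 7/2.
Branch term (-7)*sqrt(1 - ε/(5/7)): its argument vanishes at ε = 5/7, a square-root branch point, modulus 5/7.
The radius of convergence is the smallest modulus among the singular points: 5/7.
List the singular points by increasing real part (a conjugate pair: the negative imaginary part first).


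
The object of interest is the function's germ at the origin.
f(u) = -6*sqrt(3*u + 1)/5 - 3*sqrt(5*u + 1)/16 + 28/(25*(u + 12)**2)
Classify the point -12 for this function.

The denominator factor u + 12 vanishes at -12 and appears to the power 2; the numerator there equals 28/25, nonzero, and no other factor vanishes.
The branch terms are analytic at this point.
Hence a pole whose order is the multiplicity, 2.

The point is a pole of order 2.


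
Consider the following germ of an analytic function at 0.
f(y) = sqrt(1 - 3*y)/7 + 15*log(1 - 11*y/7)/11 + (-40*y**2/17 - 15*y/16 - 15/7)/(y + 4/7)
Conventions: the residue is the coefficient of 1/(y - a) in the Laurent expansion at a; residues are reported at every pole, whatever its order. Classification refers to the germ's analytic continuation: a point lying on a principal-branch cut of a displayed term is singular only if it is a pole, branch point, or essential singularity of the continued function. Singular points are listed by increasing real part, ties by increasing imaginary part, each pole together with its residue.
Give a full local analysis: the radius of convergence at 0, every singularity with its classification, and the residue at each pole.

Radius of convergence at 0: 1/3.
At -4/7: a pole of order 1; residue -7915/3332.
At 1/3: an algebraic (square-root) branch point.
At 7/11: a logarithmic branch point.

Denominator factor (y + 4/7): pole of order 1 at -4/7, modulus 4/7.
Branch term (15/11)*log(1 - y/(7/11)): its argument vanishes at y = 7/11, a logarithmic branch point, modulus 7/11.
Branch term (1/7)*sqrt(1 - y/(1/3)): its argument vanishes at y = 1/3, a square-root branch point, modulus 1/3.
The radius of convergence is the smallest modulus among the singular points: 1/3.
The branch terms are analytic at -4/7 and contribute nothing to the residue; only the rational part matters.
At the order-1 pole -4/7 set g(y) = (y - (-4/7))*(rational part) = -40*y**2/17 - 15*y/16 - 15/7.
Simple pole: residue = g(a) at a = -4/7, which is -7915/3332.
List the singular points by increasing real part (a conjugate pair: the negative imaginary part first).


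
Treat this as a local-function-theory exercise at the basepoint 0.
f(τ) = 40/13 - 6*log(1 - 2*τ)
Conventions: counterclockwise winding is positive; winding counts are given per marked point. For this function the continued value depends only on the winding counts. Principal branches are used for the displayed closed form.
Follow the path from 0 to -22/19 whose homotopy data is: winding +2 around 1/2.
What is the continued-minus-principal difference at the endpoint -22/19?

Continued minus principal equals -(24)*pi*i.

The rational part is single-valued and drops out of the difference; each branch term changes only by its own monodromy.
(-6)*log(1 - τ/(1/2)): each positive loop around 1/2 adds 2*pi*i to the log, so winding +2 contributes (-6)*(2)*2*pi*i = -(24)*pi*i.
Summing the contributions at τ = -22/19 gives -(24)*pi*i.


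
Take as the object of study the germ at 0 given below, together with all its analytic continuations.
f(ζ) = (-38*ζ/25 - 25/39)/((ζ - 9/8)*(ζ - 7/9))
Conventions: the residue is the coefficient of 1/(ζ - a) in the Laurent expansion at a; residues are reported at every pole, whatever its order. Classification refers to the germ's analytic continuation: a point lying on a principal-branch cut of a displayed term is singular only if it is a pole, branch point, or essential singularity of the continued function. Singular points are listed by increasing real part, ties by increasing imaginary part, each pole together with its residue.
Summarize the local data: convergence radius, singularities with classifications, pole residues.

Radius of convergence at 0: 7/9.
At 7/9: a pole of order 1; residue 42664/8125.
At 9/8: a pole of order 1; residue -55014/8125.

Denominator factor (ζ - 7/9): pole of order 1 at 7/9, modulus 7/9.
Denominator factor (ζ - 9/8): pole of order 1 at 9/8, modulus 9/8.
The radius of convergence is the smallest modulus among the singular points: 7/9.
At the order-1 pole 7/9 set g(ζ) = (ζ - (7/9))*f(ζ) = (-38*ζ/25 - 25/39)/(ζ - 9/8).
Simple pole: residue = g(a) at a = 7/9, which is 42664/8125.
At the order-1 pole 9/8 set g(ζ) = (ζ - (9/8))*f(ζ) = (-38*ζ/25 - 25/39)/(ζ - 7/9).
Simple pole: residue = g(a) at a = 9/8, which is -55014/8125.
List the singular points by increasing real part (a conjugate pair: the negative imaginary part first).


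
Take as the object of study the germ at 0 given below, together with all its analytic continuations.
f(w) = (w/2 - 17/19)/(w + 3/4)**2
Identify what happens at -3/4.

The denominator factor w + 3/4 vanishes at -3/4 and appears to the power 2; the numerator there equals -193/152, nonzero, and no other factor vanishes.
Hence a pole whose order is the multiplicity, 2.

The point is a pole of order 2.


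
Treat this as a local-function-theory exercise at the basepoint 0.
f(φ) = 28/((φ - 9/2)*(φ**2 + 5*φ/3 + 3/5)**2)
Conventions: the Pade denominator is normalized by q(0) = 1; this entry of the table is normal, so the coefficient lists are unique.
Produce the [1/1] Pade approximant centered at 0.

The Pade approximant has numerator coefficients [-1400/81, 46375/1458]; denominator coefficients [1, 503/144].

Taylor coefficients needed (expand at 0): a_0 = -1400/81, a_1 = 22400/243, a_2 = -704200/2187.
Write the denominator as Q(φ) = 1 + q1*φ. Requiring Q*f - P = O(φ^3) with deg P <= 1 kills the coefficients of φ^2..φ^2 in Q*f:
  φ^2: a_2 + q1*a_1 = 0, i.e. -704200/2187 + (22400/243)*q1 = 0.
Solving this linear system: q1 = 503/144.
The numerator is Q*f truncated at degree 1: P0 = a_0 = -1400/81; P1 = a_1 + q1*a_0 = 46375/1458.


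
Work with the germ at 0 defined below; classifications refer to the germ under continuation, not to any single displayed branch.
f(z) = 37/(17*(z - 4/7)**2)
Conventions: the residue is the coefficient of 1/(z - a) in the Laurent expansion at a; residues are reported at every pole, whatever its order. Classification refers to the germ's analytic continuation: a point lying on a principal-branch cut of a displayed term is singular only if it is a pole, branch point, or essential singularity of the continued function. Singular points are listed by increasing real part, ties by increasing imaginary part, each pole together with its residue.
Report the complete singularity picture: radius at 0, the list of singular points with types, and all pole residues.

Denominator factor (z - 4/7)^2: pole of order 2 at 4/7, modulus 4/7.
The radius of convergence is the smallest modulus among the singular points: 4/7.
At the order-2 pole 4/7 set g(z) = (z - (4/7))^2*f(z) = 37/17.
Order-2 pole: residue = g'(a); g'(4/7) = 0, so the residue is 0.

Radius of convergence at 0: 4/7.
At 4/7: a pole of order 2; residue 0.


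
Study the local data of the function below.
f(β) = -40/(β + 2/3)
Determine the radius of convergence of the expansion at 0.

Denominator factor (β + 2/3): pole of order 1 at -2/3, modulus 2/3.
The radius of convergence is the smallest modulus among the singular points: 2/3.

The radius of convergence is 2/3.


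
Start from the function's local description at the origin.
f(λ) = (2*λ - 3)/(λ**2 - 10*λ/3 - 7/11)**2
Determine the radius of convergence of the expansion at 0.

The radius of convergence is -5/3 + (13/33)*sqrt(22).

Denominator factor (λ**2 - 10*λ/3 - 7/11)^2: discriminant 1352/99, real irrational roots 5/3 + (13/33)*sqrt(22) and 5/3 - (13/33)*sqrt(22); poles of order 2, moduli 5/3 + (13/33)*sqrt(22) and -5/3 + (13/33)*sqrt(22).
The radius of convergence is the smallest modulus among the singular points: -5/3 + (13/33)*sqrt(22).


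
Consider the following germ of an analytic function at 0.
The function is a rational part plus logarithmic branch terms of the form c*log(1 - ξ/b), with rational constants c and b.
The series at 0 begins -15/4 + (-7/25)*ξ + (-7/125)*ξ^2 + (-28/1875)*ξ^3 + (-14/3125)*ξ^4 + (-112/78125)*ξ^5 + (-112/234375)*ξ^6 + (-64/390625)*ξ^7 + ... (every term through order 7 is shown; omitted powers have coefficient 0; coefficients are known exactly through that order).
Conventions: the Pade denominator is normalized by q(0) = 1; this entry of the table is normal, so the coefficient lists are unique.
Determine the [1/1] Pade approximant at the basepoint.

Taylor coefficients needed (read off): a_0 = -15/4, a_1 = -7/25, a_2 = -7/125.
Write the denominator as Q(ξ) = 1 + q1*ξ. Requiring Q*f - P = O(ξ^3) with deg P <= 1 kills the coefficients of ξ^2..ξ^2 in Q*f:
  ξ^2: a_2 + q1*a_1 = 0, i.e. -7/125 + (-7/25)*q1 = 0.
Solving this linear system: q1 = -1/5.
The numerator is Q*f truncated at degree 1: P0 = a_0 = -15/4; P1 = a_1 + q1*a_0 = 47/100.

The Pade approximant has numerator coefficients [-15/4, 47/100]; denominator coefficients [1, -1/5].


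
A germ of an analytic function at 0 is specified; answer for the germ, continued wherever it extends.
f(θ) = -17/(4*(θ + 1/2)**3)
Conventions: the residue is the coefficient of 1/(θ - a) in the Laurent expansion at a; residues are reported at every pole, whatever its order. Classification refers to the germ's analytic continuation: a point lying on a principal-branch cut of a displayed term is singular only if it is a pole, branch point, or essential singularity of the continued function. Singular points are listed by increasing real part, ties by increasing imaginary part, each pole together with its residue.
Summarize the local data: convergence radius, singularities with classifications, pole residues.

Radius of convergence at 0: 1/2.
At -1/2: a pole of order 3; residue 0.

Denominator factor (θ + 1/2)^3: pole of order 3 at -1/2, modulus 1/2.
The radius of convergence is the smallest modulus among the singular points: 1/2.
At the order-3 pole -1/2 set g(θ) = (θ - (-1/2))^3*f(θ) = -17/4.
Order-3 pole: residue = g''(a)/2; g''(-1/2) = 0, so the residue is 0.
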